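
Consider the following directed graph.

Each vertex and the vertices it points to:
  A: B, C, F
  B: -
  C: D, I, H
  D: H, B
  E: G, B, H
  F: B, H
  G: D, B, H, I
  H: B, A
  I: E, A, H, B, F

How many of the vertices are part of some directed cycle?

8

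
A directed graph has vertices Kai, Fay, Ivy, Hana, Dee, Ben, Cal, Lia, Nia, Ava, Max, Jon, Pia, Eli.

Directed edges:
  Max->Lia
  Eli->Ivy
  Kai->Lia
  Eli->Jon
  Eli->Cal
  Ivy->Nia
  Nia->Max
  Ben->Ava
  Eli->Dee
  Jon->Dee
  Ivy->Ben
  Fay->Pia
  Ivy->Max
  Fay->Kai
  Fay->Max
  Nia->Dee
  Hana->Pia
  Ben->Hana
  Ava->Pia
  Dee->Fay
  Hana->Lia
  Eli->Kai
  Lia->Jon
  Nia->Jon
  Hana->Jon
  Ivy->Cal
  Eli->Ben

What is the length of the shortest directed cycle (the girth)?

For each vertex v, BFS finds the shortest path from v back to v.
The shortest such closed walk is Kai → Lia → Jon → Dee → Fay → Kai, length 5.

5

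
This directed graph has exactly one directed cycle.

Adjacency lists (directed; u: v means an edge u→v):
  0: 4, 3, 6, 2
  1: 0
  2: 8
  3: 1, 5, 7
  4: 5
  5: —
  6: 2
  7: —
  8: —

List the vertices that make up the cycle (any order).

0, 1, 3

DFS with gray/black marking from 0:
0 gray
  4 gray
    5 gray
    5 black
  4 black
  3 gray
    1 gray
      1→0: 0 is gray → back edge
Back edge closes the cycle 0 → 3 → 1 → 0; its vertices are {0, 1, 3}.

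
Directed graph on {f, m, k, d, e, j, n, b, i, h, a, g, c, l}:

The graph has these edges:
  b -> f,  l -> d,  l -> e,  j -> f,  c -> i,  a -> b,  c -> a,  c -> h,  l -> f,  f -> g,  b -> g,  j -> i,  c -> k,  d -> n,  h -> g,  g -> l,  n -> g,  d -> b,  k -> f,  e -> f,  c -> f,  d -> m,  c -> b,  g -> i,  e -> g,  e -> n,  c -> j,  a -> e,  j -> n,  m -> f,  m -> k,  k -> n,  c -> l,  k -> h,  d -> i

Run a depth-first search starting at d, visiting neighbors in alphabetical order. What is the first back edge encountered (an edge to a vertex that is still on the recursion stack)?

DFS from d (visiting neighbors in alphabetical order); mark gray on enter, black on exit:
d gray
  b gray
    f gray
      g gray
        i gray
        i black
        l gray
          l→d: d is gray → back edge
First back edge: l → d.

l->d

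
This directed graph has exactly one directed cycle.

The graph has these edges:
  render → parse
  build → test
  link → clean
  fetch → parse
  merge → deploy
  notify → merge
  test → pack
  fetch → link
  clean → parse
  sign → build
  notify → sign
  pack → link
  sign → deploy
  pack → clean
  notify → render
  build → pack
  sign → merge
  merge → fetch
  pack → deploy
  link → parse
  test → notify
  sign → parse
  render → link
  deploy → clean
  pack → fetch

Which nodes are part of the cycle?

sign, test, build, notify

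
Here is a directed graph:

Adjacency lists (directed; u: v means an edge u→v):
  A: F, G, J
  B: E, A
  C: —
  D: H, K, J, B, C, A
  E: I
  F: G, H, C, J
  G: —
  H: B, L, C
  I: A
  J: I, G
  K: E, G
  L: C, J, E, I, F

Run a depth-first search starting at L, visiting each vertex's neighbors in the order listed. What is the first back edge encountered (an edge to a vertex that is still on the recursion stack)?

DFS from L (visiting each vertex's neighbors in the order listed); mark gray on enter, black on exit:
L gray
  C gray
  C black
  J gray
    I gray
      A gray
        F gray
          G gray
          G black
          H gray
            B gray
              E gray
                E→I: I is gray → back edge
First back edge: E → I.

E→I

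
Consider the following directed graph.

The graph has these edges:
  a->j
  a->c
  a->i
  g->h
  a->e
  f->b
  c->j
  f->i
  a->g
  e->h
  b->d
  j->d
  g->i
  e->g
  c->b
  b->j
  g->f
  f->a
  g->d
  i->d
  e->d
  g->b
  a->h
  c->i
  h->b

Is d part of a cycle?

No

d lies on a cycle iff there is a path from d back to itself.
Exploring from d, it never reaches itself; equivalently, its strongly connected component is a singleton.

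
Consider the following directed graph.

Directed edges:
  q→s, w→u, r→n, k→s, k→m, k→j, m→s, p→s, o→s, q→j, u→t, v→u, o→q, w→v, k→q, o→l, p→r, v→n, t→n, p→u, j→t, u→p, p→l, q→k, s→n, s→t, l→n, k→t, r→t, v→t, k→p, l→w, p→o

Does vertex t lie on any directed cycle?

No

t lies on a cycle iff there is a path from t back to itself.
Exploring from t, it never reaches itself; equivalently, its strongly connected component is a singleton.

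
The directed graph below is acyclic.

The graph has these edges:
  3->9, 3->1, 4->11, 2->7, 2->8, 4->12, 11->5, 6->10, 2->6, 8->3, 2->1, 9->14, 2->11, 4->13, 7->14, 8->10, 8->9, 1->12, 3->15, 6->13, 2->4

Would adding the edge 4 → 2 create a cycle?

Yes

Adding 4→2 creates a cycle iff 2 can already reach 4.
Path from 2: 2 → 4.
So 2 → … → 4 → 2 is a cycle.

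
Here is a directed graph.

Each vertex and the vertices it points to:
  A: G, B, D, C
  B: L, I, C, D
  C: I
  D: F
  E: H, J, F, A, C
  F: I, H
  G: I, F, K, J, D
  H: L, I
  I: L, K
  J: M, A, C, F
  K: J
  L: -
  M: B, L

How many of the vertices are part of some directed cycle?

11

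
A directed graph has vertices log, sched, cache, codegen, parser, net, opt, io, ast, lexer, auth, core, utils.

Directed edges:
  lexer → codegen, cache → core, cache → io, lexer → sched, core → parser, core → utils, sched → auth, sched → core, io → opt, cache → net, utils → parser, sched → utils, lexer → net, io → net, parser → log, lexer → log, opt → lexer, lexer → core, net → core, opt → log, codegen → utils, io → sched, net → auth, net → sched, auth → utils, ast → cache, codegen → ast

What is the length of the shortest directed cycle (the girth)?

For each vertex v, BFS finds the shortest path from v back to v.
The shortest such closed walk is lexer → codegen → ast → cache → io → opt → lexer, length 6.

6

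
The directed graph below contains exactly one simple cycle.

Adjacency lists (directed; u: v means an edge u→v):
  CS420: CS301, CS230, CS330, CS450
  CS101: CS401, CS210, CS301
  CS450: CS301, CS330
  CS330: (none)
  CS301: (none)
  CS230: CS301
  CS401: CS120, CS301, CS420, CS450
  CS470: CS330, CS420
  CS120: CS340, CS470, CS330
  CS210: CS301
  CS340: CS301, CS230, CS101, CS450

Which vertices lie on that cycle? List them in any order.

CS101, CS120, CS340, CS401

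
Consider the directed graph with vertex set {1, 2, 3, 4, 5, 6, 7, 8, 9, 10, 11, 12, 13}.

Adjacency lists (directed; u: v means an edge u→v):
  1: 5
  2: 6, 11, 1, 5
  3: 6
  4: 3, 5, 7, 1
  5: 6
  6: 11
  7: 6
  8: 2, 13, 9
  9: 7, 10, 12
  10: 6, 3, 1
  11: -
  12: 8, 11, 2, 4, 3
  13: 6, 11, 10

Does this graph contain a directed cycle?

Yes

DFS with white/gray/black marking, starting from 10:
10 gray
  6 gray
    11 gray
    11 black
  6 black
  3 gray
    3→6: 6 black — skip
  3 black
  1 gray
    5 gray
      5→6: 6 black — skip
    5 black
  1 black
10 black
2 gray
  2→6: 6 black — skip
  2→11: 11 black — skip
  2→1: 1 black — skip
  2→5: 5 black — skip
2 black
4 gray
  4→3: 3 black — skip
  4→5: 5 black — skip
  7 gray
    7→6: 6 black — skip
  7 black
  4→1: 1 black — skip
4 black
8 gray
  8→2: 2 black — skip
  13 gray
    13→6: 6 black — skip
    13→11: 11 black — skip
    13→10: 10 black — skip
  13 black
  9 gray
    9→7: 7 black — skip
    9→10: 10 black — skip
    12 gray
      12→8: 8 is gray → back edge
Back edge found, so a cycle exists: 8 → 9 → 12 → 8.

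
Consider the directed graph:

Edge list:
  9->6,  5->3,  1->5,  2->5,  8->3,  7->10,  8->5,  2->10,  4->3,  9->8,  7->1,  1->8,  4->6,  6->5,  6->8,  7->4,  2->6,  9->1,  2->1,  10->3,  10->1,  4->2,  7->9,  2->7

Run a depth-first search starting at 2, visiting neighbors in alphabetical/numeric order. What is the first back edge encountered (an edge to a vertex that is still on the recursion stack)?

4→2

DFS from 2 (visiting neighbors in alphabetical/numeric order); mark gray on enter, black on exit:
2 gray
  1 gray
    5 gray
      3 gray
      3 black
    5 black
    8 gray
      8→3: 3 black — skip
      8→5: 5 black — skip
    8 black
  1 black
  2→5: 5 black — skip
  6 gray
    6→5: 5 black — skip
    6→8: 8 black — skip
  6 black
  7 gray
    7→1: 1 black — skip
    4 gray
      4→2: 2 is gray → back edge
First back edge: 4 → 2.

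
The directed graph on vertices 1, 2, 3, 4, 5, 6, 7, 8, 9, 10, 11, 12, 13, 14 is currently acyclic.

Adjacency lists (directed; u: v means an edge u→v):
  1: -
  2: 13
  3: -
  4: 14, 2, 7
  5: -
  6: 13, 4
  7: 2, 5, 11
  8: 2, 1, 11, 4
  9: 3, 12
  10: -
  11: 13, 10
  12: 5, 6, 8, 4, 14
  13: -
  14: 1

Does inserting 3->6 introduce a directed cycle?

Adding 3→6 creates a cycle iff 6 can already reach 3.
Explore from 6: no path reaches 3. The graph stays acyclic.

No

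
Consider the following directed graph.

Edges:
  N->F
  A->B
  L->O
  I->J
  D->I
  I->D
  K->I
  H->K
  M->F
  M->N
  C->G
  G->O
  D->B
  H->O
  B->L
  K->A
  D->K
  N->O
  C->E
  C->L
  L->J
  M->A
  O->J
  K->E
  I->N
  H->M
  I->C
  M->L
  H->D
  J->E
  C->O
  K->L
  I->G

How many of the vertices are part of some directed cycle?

A vertex is on a directed cycle iff it belongs to a strongly connected component of size ≥ 2 (or has a self-loop).
The vertices on cycles are {D, I, K} — 3 in total.

3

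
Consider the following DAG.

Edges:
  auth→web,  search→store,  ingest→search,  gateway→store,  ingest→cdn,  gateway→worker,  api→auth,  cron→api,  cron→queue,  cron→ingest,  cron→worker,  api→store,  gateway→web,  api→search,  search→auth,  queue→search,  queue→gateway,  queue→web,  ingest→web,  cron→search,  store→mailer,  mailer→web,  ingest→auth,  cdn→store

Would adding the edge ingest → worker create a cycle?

No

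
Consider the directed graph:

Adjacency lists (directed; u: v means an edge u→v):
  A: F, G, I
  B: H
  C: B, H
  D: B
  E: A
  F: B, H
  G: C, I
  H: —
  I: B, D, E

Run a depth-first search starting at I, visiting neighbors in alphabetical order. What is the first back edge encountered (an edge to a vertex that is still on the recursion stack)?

DFS from I (visiting neighbors in alphabetical order); mark gray on enter, black on exit:
I gray
  B gray
    H gray
    H black
  B black
  D gray
    D→B: B black — skip
  D black
  E gray
    A gray
      F gray
        F→B: B black — skip
        F→H: H black — skip
      F black
      G gray
        C gray
          C→B: B black — skip
          C→H: H black — skip
        C black
        G→I: I is gray → back edge
First back edge: G → I.

G→I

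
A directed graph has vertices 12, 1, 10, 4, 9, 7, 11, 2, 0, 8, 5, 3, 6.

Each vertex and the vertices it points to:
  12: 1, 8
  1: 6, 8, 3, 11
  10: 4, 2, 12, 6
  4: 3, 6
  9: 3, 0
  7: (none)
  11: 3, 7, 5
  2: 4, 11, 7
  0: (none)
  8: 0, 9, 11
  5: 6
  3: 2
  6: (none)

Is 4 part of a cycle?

4 is on a cycle iff 4 can reach itself via ≥1 edge.
4 → 3 → 2 → 4 — yes.

Yes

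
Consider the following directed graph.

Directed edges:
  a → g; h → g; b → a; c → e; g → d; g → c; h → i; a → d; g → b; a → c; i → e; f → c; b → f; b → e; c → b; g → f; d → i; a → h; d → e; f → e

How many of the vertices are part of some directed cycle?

A vertex is on a directed cycle iff it belongs to a strongly connected component of size ≥ 2 (or has a self-loop).
The vertices on cycles are {a, b, c, f, g, h} — 6 in total.

6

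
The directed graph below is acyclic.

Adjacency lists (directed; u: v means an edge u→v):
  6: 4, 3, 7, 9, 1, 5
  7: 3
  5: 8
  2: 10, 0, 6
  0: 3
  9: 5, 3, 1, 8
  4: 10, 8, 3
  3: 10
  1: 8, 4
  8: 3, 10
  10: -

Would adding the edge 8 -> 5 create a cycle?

Adding 8→5 creates a cycle iff 5 can already reach 8.
Path from 5: 5 → 8.
So 5 → … → 8 → 5 is a cycle.

Yes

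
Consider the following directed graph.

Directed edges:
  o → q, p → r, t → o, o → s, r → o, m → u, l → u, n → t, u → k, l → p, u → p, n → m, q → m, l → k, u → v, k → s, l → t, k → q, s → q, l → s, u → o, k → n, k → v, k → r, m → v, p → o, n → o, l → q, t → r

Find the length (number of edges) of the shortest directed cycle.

For each vertex v, BFS finds the shortest path from v back to v.
The shortest such closed walk is k → n → m → u → k, length 4.

4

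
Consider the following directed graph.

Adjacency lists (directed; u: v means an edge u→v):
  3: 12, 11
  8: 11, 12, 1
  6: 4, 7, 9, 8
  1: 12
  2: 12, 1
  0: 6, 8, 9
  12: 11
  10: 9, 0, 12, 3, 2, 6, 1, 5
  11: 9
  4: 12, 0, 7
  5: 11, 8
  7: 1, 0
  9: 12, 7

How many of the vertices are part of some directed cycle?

9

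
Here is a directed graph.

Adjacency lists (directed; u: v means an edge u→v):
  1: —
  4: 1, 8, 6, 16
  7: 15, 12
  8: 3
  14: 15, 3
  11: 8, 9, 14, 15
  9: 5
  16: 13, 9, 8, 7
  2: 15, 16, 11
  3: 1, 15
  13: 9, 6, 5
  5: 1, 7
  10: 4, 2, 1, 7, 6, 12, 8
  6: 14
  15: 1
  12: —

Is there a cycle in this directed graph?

No

DFS with white/gray/black marking, starting from 7:
7 gray
  15 gray
    1 gray
    1 black
  15 black
  12 gray
  12 black
7 black
4 gray
  4→1: 1 black — skip
  8 gray
    3 gray
      3→1: 1 black — skip
      3→15: 15 black — skip
    3 black
  8 black
  6 gray
    14 gray
      14→15: 15 black — skip
      14→3: 3 black — skip
    14 black
  6 black
  16 gray
    13 gray
      9 gray
        5 gray
          5→1: 1 black — skip
          5→7: 7 black — skip
        5 black
      9 black
      13→6: 6 black — skip
      13→5: 5 black — skip
    13 black
    16→9: 9 black — skip
    16→8: 8 black — skip
    16→7: 7 black — skip
  16 black
4 black
11 gray
  11→8: 8 black — skip
  11→9: 9 black — skip
  11→14: 14 black — skip
  11→15: 15 black — skip
11 black
2 gray
  2→15: 15 black — skip
  2→16: 16 black — skip
  2→11: 11 black — skip
2 black
10 gray
  10→4: 4 black — skip
  10→2: 2 black — skip
  10→1: 1 black — skip
  10→7: 7 black — skip
  10→6: 6 black — skip
  10→12: 12 black — skip
  10→8: 8 black — skip
10 black
Every edge goes to a white or black vertex — no back edge, so the graph is acyclic.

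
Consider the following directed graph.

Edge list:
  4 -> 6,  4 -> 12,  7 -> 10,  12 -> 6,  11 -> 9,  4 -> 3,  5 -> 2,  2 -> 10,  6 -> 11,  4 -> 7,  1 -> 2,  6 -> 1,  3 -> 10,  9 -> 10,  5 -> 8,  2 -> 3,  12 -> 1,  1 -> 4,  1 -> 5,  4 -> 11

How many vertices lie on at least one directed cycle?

4

A vertex is on a directed cycle iff it belongs to a strongly connected component of size ≥ 2 (or has a self-loop).
The vertices on cycles are {1, 4, 6, 12} — 4 in total.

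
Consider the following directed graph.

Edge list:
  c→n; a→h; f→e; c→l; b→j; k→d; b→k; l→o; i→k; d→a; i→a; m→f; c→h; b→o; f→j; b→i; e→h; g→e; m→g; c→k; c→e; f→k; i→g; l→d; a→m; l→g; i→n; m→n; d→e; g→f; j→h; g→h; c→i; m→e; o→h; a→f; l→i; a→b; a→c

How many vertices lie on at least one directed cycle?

10

A vertex is on a directed cycle iff it belongs to a strongly connected component of size ≥ 2 (or has a self-loop).
The vertices on cycles are {a, b, c, d, f, g, i, k, l, m} — 10 in total.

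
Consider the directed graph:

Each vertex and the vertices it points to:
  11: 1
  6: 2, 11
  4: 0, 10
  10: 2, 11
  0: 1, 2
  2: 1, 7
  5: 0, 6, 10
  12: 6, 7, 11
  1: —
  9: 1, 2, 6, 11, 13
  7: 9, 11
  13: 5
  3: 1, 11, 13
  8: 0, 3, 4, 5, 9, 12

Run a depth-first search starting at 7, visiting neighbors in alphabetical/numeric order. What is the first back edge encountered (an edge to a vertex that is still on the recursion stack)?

DFS from 7 (visiting neighbors in alphabetical/numeric order); mark gray on enter, black on exit:
7 gray
  9 gray
    1 gray
    1 black
    2 gray
      2→1: 1 black — skip
      2→7: 7 is gray → back edge
First back edge: 2 → 7.

2->7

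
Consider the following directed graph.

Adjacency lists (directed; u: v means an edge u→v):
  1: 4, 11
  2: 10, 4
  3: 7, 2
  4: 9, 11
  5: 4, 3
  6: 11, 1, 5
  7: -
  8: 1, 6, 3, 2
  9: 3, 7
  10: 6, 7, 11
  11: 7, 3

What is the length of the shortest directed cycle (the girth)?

For each vertex v, BFS finds the shortest path from v back to v.
The shortest such closed walk is 2 → 4 → 11 → 3 → 2, length 4.

4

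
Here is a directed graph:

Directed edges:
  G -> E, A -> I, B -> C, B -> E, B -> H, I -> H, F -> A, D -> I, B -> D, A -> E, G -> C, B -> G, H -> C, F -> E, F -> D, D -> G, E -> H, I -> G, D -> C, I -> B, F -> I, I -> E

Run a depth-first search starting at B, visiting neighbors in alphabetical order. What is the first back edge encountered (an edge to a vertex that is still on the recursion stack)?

I->B

DFS from B (visiting neighbors in alphabetical order); mark gray on enter, black on exit:
B gray
  C gray
  C black
  D gray
    D→C: C black — skip
    G gray
      G→C: C black — skip
      E gray
        H gray
          H→C: C black — skip
        H black
      E black
    G black
    I gray
      I→B: B is gray → back edge
First back edge: I → B.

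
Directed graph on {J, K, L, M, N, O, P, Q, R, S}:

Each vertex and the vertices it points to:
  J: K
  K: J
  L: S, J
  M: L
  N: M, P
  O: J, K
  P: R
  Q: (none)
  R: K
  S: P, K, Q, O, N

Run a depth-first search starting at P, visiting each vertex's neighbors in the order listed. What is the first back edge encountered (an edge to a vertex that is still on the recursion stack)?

DFS from P (visiting each vertex's neighbors in the order listed); mark gray on enter, black on exit:
P gray
  R gray
    K gray
      J gray
        J→K: K is gray → back edge
First back edge: J → K.

J→K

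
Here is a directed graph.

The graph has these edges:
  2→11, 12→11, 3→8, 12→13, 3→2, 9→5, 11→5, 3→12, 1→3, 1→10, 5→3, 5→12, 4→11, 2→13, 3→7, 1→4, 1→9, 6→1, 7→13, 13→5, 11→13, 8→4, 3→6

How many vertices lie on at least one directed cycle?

12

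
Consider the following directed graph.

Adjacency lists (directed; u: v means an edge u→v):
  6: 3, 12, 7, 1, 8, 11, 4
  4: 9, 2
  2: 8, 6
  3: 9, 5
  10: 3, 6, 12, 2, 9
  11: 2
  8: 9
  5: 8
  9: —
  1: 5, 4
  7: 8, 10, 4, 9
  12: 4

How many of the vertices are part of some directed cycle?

A vertex is on a directed cycle iff it belongs to a strongly connected component of size ≥ 2 (or has a self-loop).
The vertices on cycles are {1, 2, 4, 6, 7, 10, 11, 12} — 8 in total.

8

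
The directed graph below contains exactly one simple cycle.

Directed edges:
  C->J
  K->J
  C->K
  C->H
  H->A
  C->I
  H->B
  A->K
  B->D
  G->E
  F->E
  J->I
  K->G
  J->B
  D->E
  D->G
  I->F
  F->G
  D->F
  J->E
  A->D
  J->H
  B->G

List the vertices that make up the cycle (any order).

DFS with gray/black marking from H:
H gray
  A gray
    K gray
      G gray
        E gray
        E black
      G black
      J gray
        J→E: E black — skip
        I gray
          F gray
            F→G: G black — skip
            F→E: E black — skip
          F black
        I black
        B gray
          D gray
            D→G: G black — skip
            D→E: E black — skip
            D→F: F black — skip
          D black
          B→G: G black — skip
        B black
        J→H: H is gray → back edge
Back edge closes the cycle H → A → K → J → H; its vertices are {A, H, J, K}.

A, H, J, K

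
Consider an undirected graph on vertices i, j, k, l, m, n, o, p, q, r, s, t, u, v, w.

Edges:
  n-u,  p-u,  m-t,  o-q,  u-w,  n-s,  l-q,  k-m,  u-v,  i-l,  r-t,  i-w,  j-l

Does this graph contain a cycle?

DFS, tracking each vertex's parent; an edge to a visited non-parent vertex closes a cycle.
Start from s:
visit s (parent –)
  visit n (parent s)
    visit u (parent n)
      visit v (parent u)
        v–u: parent, skip
      u–n: parent, skip
      visit w (parent u)
        w–u: parent, skip
        visit i (parent w)
          i–w: parent, skip
          visit l (parent i)
            visit q (parent l)
              visit o (parent q)
                o–q: parent, skip
              q–l: parent, skip
            l–i: parent, skip
            visit j (parent l)
              j–l: parent, skip
      visit p (parent u)
        p–u: parent, skip
    n–s: parent, skip
visit k (parent –)
  visit m (parent k)
    visit t (parent m)
      visit r (parent t)
        r–t: parent, skip
      t–m: parent, skip
    m–k: parent, skip
No non-parent visited neighbor found — the graph is a forest.

No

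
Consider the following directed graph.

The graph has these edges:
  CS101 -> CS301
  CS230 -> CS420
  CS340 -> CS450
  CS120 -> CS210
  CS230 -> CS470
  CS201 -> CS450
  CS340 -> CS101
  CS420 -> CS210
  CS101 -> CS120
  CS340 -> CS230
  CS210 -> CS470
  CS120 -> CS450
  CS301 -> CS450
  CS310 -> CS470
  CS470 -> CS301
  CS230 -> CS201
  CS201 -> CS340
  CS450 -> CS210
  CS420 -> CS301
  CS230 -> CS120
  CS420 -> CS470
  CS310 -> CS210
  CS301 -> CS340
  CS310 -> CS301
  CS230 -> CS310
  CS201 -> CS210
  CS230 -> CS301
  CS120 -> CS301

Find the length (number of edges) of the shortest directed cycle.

3

For each vertex v, BFS finds the shortest path from v back to v.
The shortest such closed walk is CS340 → CS230 → CS301 → CS340, length 3.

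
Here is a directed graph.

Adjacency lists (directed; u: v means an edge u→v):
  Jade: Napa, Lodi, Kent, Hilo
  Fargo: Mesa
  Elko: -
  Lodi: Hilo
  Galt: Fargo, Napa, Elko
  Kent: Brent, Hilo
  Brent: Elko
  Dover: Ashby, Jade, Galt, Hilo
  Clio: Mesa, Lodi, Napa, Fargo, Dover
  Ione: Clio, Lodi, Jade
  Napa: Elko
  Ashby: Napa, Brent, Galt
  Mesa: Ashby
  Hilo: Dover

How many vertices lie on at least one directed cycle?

9

A vertex is on a directed cycle iff it belongs to a strongly connected component of size ≥ 2 (or has a self-loop).
The vertices on cycles are {Galt, Hilo, Jade, Kent, Lodi, Mesa, Ashby, Dover, Fargo} — 9 in total.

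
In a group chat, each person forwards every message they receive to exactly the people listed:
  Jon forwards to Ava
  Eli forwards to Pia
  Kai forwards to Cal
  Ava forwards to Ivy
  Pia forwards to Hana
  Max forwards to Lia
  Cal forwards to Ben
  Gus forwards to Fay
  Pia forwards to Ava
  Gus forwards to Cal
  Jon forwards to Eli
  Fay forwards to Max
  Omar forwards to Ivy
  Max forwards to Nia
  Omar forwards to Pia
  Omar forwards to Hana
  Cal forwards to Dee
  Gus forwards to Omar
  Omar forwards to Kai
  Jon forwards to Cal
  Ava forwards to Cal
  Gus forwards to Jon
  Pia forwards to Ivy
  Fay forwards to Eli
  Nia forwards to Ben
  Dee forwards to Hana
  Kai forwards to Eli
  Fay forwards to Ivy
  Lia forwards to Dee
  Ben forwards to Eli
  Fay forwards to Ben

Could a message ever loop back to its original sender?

Yes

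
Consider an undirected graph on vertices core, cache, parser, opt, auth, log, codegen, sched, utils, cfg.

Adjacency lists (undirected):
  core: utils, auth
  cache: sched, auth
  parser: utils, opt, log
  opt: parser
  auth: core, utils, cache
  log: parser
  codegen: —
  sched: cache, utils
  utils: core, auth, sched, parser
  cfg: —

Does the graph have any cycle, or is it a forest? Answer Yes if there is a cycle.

DFS, tracking each vertex's parent; an edge to a visited non-parent vertex closes a cycle.
Start from core:
visit core (parent –)
  visit utils (parent core)
    utils–core: parent, skip
    visit auth (parent utils)
      auth–core: core visited and ≠ parent → cycle
Cycle: core – utils – auth – core.

Yes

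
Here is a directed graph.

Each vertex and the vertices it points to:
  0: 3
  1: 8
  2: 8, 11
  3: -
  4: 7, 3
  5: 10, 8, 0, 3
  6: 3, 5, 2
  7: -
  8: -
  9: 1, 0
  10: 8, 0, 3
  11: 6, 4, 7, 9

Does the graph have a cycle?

Yes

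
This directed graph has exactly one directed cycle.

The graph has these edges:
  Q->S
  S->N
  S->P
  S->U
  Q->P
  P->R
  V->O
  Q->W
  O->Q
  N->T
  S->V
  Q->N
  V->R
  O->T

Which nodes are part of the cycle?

DFS with gray/black marking from O:
O gray
  Q gray
    P gray
      R gray
      R black
    P black
    N gray
      T gray
      T black
    N black
    S gray
      S→N: N black — skip
      V gray
        V→R: R black — skip
        V→O: O is gray → back edge
Back edge closes the cycle O → Q → S → V → O; its vertices are {O, Q, S, V}.

O, Q, S, V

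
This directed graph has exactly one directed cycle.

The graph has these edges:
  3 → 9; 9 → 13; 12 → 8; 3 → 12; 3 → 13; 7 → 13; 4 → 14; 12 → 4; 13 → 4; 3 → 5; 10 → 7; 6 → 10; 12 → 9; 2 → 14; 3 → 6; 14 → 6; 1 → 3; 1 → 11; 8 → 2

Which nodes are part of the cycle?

DFS with gray/black marking from 6:
6 gray
  10 gray
    7 gray
      13 gray
        4 gray
          14 gray
            14→6: 6 is gray → back edge
Back edge closes the cycle 6 → 10 → 7 → 13 → 4 → 14 → 6; its vertices are {4, 6, 7, 10, 13, 14}.

4, 6, 7, 10, 13, 14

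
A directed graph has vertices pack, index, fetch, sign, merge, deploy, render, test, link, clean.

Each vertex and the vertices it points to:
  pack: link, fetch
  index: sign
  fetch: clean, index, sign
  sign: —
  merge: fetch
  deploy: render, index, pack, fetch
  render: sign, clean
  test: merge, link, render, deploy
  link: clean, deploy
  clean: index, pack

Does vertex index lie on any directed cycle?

index lies on a cycle iff there is a path from index back to itself.
Exploring from index, it never reaches itself; equivalently, its strongly connected component is a singleton.

No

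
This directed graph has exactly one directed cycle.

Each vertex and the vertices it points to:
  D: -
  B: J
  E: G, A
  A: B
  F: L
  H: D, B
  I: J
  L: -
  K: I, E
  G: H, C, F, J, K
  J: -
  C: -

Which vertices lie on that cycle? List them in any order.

DFS with gray/black marking from E:
E gray
  G gray
    H gray
      D gray
      D black
      B gray
        J gray
        J black
      B black
    H black
    C gray
    C black
    F gray
      L gray
      L black
    F black
    G→J: J black — skip
    K gray
      I gray
        I→J: J black — skip
      I black
      K→E: E is gray → back edge
Back edge closes the cycle E → G → K → E; its vertices are {E, G, K}.

E, G, K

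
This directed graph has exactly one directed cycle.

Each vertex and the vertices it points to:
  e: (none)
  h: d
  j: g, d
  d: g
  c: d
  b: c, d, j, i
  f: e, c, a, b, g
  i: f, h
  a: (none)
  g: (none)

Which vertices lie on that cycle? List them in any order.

DFS with gray/black marking from f:
f gray
  e gray
  e black
  c gray
    d gray
      g gray
      g black
    d black
  c black
  a gray
  a black
  b gray
    b→c: c black — skip
    b→d: d black — skip
    j gray
      j→g: g black — skip
      j→d: d black — skip
    j black
    i gray
      i→f: f is gray → back edge
Back edge closes the cycle f → b → i → f; its vertices are {b, f, i}.

b, f, i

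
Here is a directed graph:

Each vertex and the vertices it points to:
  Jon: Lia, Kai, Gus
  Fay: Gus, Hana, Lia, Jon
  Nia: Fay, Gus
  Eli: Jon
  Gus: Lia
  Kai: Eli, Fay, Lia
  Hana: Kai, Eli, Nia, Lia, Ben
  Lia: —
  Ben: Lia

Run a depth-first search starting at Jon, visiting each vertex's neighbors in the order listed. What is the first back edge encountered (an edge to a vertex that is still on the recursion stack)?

Eli→Jon

DFS from Jon (visiting each vertex's neighbors in the order listed); mark gray on enter, black on exit:
Jon gray
  Lia gray
  Lia black
  Kai gray
    Eli gray
      Eli→Jon: Jon is gray → back edge
First back edge: Eli → Jon.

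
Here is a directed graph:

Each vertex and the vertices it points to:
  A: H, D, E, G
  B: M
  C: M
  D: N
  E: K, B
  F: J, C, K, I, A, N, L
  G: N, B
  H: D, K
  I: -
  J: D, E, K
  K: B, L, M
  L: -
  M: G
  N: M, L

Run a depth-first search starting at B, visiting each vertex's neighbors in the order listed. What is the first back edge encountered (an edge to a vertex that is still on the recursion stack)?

N→M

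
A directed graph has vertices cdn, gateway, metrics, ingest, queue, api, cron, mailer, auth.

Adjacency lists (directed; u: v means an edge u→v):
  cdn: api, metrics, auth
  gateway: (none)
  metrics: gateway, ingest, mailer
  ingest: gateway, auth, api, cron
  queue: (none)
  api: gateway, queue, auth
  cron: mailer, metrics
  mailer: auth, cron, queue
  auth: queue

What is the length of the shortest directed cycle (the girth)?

For each vertex v, BFS finds the shortest path from v back to v.
The shortest such closed walk is mailer → cron → mailer, length 2.

2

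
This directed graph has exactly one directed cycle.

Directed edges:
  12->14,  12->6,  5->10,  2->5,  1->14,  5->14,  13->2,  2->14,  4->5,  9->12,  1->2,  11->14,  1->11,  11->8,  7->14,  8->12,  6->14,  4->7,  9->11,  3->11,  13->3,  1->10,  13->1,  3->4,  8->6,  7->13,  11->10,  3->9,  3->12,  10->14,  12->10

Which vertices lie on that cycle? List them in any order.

3, 4, 7, 13

DFS with gray/black marking from 13:
13 gray
  3 gray
    9 gray
      11 gray
        10 gray
          14 gray
          14 black
        10 black
        8 gray
          6 gray
            6→14: 14 black — skip
          6 black
          12 gray
            12→6: 6 black — skip
            12→10: 10 black — skip
            12→14: 14 black — skip
          12 black
        8 black
        11→14: 14 black — skip
      11 black
      9→12: 12 black — skip
    9 black
    3→11: 11 black — skip
    4 gray
      5 gray
        5→10: 10 black — skip
        5→14: 14 black — skip
      5 black
      7 gray
        7→14: 14 black — skip
        7→13: 13 is gray → back edge
Back edge closes the cycle 13 → 3 → 4 → 7 → 13; its vertices are {3, 4, 7, 13}.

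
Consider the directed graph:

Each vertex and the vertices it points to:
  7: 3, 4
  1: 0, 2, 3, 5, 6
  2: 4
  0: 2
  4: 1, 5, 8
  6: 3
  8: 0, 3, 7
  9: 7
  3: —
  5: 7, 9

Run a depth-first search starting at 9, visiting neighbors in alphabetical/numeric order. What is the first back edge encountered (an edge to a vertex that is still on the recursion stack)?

DFS from 9 (visiting neighbors in alphabetical/numeric order); mark gray on enter, black on exit:
9 gray
  7 gray
    3 gray
    3 black
    4 gray
      1 gray
        0 gray
          2 gray
            2→4: 4 is gray → back edge
First back edge: 2 → 4.

2->4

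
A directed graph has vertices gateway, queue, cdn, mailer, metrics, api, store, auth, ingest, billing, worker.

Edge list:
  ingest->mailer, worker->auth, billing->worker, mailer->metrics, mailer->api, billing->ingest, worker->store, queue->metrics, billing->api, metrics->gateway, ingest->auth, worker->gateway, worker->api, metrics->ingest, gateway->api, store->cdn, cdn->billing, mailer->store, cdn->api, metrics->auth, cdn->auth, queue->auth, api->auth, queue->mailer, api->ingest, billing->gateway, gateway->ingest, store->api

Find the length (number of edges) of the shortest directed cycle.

3

For each vertex v, BFS finds the shortest path from v back to v.
The shortest such closed walk is mailer → api → ingest → mailer, length 3.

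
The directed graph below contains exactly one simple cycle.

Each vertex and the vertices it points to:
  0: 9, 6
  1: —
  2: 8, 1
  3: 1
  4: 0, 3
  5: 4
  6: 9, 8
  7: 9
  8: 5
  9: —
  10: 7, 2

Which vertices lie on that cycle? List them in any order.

DFS with gray/black marking from 8:
8 gray
  5 gray
    4 gray
      0 gray
        9 gray
        9 black
        6 gray
          6→9: 9 black — skip
          6→8: 8 is gray → back edge
Back edge closes the cycle 8 → 5 → 4 → 0 → 6 → 8; its vertices are {0, 4, 5, 6, 8}.

0, 4, 5, 6, 8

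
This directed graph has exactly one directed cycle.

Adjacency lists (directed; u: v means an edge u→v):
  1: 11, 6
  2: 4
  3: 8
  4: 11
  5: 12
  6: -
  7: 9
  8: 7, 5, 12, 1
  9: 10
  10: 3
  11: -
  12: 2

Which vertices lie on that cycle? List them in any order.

3, 7, 8, 9, 10

DFS with gray/black marking from 8:
8 gray
  7 gray
    9 gray
      10 gray
        3 gray
          3→8: 8 is gray → back edge
Back edge closes the cycle 8 → 7 → 9 → 10 → 3 → 8; its vertices are {3, 7, 8, 9, 10}.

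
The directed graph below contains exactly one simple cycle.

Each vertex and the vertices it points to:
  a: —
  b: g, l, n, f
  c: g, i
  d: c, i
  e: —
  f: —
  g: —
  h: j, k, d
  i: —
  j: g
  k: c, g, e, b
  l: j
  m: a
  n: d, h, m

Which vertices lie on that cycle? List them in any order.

b, h, k, n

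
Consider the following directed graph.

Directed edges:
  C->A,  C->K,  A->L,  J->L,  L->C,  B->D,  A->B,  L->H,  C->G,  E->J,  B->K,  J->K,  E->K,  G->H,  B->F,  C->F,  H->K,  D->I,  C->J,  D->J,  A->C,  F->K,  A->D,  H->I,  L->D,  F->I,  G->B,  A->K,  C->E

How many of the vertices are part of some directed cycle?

8

A vertex is on a directed cycle iff it belongs to a strongly connected component of size ≥ 2 (or has a self-loop).
The vertices on cycles are {A, B, C, D, E, G, J, L} — 8 in total.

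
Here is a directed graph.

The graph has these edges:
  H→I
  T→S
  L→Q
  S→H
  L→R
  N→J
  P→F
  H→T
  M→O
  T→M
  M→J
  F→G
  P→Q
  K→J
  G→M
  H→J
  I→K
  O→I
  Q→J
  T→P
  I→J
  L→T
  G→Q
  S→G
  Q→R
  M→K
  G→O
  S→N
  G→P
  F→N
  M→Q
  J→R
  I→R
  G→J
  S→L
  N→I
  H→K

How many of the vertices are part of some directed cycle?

7

A vertex is on a directed cycle iff it belongs to a strongly connected component of size ≥ 2 (or has a self-loop).
The vertices on cycles are {F, G, H, L, P, S, T} — 7 in total.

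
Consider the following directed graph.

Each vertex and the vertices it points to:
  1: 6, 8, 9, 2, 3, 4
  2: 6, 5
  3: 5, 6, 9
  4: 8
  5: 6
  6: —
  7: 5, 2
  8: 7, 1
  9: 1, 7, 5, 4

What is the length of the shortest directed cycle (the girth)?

For each vertex v, BFS finds the shortest path from v back to v.
The shortest such closed walk is 9 → 1 → 9, length 2.

2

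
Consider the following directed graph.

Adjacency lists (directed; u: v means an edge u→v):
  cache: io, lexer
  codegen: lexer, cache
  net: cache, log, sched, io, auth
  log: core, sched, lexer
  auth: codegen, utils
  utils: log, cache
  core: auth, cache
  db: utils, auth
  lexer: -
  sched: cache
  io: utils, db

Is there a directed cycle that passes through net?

No

net lies on a cycle iff there is a path from net back to itself.
Exploring from net, it never reaches itself; equivalently, its strongly connected component is a singleton.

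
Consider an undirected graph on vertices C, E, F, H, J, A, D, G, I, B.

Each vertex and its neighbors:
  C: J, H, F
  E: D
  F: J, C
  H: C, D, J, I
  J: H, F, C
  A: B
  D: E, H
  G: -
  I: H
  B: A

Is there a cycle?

Yes

DFS, tracking each vertex's parent; an edge to a visited non-parent vertex closes a cycle.
Start from I:
visit I (parent –)
  visit H (parent I)
    visit C (parent H)
      visit J (parent C)
        J–H: H visited and ≠ parent → cycle
Cycle: H – C – J – H.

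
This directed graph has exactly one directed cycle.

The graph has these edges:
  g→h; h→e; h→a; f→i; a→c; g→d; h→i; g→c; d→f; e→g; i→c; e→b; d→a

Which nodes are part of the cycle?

DFS with gray/black marking from e:
e gray
  g gray
    h gray
      i gray
        c gray
        c black
      i black
      h→e: e is gray → back edge
Back edge closes the cycle e → g → h → e; its vertices are {e, g, h}.

e, g, h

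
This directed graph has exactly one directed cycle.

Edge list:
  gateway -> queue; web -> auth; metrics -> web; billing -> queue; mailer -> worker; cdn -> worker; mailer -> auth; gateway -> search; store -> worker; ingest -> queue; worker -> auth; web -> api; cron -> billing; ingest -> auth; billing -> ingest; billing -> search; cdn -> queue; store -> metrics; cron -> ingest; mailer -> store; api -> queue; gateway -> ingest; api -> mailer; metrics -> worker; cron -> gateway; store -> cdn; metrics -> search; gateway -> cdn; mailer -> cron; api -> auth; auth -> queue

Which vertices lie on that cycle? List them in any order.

api, web, store, mailer, metrics

DFS with gray/black marking from metrics:
metrics gray
  search gray
  search black
  web gray
    auth gray
      queue gray
      queue black
    auth black
    api gray
      api→queue: queue black — skip
      api→auth: auth black — skip
      mailer gray
        store gray
          worker gray
            worker→auth: auth black — skip
          worker black
          store→metrics: metrics is gray → back edge
Back edge closes the cycle metrics → web → api → mailer → store → metrics; its vertices are {api, web, store, mailer, metrics}.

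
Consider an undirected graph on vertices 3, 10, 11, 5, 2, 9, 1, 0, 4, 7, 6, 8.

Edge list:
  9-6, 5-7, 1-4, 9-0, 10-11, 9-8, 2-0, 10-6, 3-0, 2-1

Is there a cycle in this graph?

No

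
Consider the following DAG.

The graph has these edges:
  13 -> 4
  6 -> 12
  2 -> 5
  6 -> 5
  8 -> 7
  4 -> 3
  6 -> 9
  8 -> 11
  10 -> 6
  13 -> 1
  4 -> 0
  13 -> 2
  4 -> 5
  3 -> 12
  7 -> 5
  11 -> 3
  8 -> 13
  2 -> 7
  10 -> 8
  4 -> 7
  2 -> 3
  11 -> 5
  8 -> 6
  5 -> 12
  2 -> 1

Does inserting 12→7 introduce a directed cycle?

Yes

Adding 12→7 creates a cycle iff 7 can already reach 12.
Path from 7: 7 → 5 → 12.
So 7 → … → 12 → 7 is a cycle.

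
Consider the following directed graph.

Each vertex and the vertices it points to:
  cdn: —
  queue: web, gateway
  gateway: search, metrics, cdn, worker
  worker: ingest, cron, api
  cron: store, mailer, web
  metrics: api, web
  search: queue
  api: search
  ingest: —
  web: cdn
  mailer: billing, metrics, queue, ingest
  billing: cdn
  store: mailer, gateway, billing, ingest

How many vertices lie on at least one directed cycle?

A vertex is on a directed cycle iff it belongs to a strongly connected component of size ≥ 2 (or has a self-loop).
The vertices on cycles are {api, cron, queue, store, mailer, search, worker, gateway, metrics} — 9 in total.

9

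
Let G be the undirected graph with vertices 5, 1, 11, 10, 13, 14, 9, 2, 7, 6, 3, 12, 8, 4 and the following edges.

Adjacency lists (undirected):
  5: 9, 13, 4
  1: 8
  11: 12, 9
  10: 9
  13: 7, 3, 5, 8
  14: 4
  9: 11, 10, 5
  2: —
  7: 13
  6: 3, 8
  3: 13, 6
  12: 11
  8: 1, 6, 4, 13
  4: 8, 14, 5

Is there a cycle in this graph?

DFS, tracking each vertex's parent; an edge to a visited non-parent vertex closes a cycle.
Start from 12:
visit 12 (parent –)
  visit 11 (parent 12)
    11–12: parent, skip
    visit 9 (parent 11)
      9–11: parent, skip
      visit 10 (parent 9)
        10–9: parent, skip
      visit 5 (parent 9)
        5–9: parent, skip
        visit 13 (parent 5)
          visit 7 (parent 13)
            7–13: parent, skip
          visit 3 (parent 13)
            3–13: parent, skip
            visit 6 (parent 3)
              6–3: parent, skip
              visit 8 (parent 6)
                visit 1 (parent 8)
                  1–8: parent, skip
                8–6: parent, skip
                visit 4 (parent 8)
                  4–8: parent, skip
                  visit 14 (parent 4)
                    14–4: parent, skip
                  4–5: 5 visited and ≠ parent → cycle
Cycle: 5 – 13 – 3 – 6 – 8 – 4 – 5.

Yes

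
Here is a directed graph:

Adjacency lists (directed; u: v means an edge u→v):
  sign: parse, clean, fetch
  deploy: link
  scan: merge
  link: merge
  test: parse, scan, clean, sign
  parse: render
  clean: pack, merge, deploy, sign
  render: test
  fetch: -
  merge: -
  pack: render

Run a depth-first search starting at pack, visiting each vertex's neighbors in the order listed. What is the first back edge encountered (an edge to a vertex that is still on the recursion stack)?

DFS from pack (visiting each vertex's neighbors in the order listed); mark gray on enter, black on exit:
pack gray
  render gray
    test gray
      parse gray
        parse→render: render is gray → back edge
First back edge: parse → render.

parse→render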